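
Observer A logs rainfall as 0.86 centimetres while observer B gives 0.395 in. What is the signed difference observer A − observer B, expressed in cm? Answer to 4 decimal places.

-0.1433 cm

observer B: 0.395 in = 1.003300 cm.
Difference: 0.860000 − 1.003300 = -0.1433 cm.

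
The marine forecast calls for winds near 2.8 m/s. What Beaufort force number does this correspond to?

Beaufort force 2

2.8 m/s lies in the Beaufort 2 band (light breeze, 1.6–3.3 m/s).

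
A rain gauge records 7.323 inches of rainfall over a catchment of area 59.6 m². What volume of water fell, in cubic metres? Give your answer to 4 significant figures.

Depth: 7.323 in × 25.4 = 186.0042 mm.
1 mm over 1 m² is 1 L, so volume = 186.0042 × 59.6 = 11085.85 L = 11.09 m³.

11.09 cubic metres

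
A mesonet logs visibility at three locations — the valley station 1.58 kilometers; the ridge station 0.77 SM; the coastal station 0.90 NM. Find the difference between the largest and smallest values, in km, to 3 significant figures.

0.428 km

the ridge station: 0.77 SM = 1.23919 km.
the coastal station: 0.90 nmi = 1.66680 km.
Spread: 1.66680 − 1.23919 = 0.428 km.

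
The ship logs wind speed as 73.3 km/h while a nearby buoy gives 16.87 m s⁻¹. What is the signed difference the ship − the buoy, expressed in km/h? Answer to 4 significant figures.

12.57 km/h

the buoy: 16.87 m/s = 60.7320 km/h.
Difference: 73.3000 − 60.7320 = 12.57 km/h.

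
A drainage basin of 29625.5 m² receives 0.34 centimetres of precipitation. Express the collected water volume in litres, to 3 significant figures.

Depth: 0.34 cm × 10 = 3.4 mm.
1 mm over 1 m² is 1 L, so volume = 3.4 × 29625.5 = 100726.7 L ≈ 101000 L.

101000 litres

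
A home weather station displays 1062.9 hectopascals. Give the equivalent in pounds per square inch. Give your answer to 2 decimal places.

1 hPa = 0.0145038 psi, so 1062.9 × 0.0145038 = 15.42 psi.

15.42 psi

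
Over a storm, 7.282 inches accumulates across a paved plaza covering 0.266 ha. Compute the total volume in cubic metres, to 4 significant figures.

492.0 cubic metres

Depth: 7.282 in × 25.4 = 184.9628 mm.
Area: 0.266 ha = 2660 m².
1 mm over 1 m² is 1 L, so volume = 184.9628 × 2660 = 492001.05 L = 492.0 m³.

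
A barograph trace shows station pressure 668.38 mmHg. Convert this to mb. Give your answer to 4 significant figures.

1 mmHg = 1.33322 mb, so 668.38 × 1.33322 = 891.1 mb.

891.1 mb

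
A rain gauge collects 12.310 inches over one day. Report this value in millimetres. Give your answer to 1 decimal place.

312.7 mm

1 in = 25.4 mm, so 12.310 × 25.4 = 312.7 mm.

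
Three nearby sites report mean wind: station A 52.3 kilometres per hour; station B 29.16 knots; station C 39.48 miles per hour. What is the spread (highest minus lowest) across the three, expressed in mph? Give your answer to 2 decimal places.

station A: 52.3 km/h = 32.4977 mph.
station B: 29.16 kt = 33.5567 mph.
Spread: 39.4800 − 32.4977 = 6.98 mph.

6.98 mph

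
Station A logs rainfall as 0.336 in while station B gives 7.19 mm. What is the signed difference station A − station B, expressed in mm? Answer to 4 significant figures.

1.344 mm

station A: 0.336 in = 8.53440 mm.
Difference: 8.53440 − 7.19000 = 1.344 mm.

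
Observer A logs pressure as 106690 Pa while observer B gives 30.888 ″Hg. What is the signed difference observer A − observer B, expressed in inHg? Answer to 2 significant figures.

observer A: 106690 Pa = 31.5055 inHg.
Difference: 31.5055 − 30.8880 = 0.62 inHg.

0.62 inHg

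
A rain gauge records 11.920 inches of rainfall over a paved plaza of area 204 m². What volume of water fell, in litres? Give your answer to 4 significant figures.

61760 litres

Depth: 11.920 in × 25.4 = 302.768 mm.
1 mm over 1 m² is 1 L, so volume = 302.768 × 204 = 61764.672 L ≈ 61760 L.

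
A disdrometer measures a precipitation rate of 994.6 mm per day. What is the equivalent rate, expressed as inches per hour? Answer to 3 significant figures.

994.6 mm/day × 0.0393701 in/mm × 0.0416667 day/hour = 1.63 in/hour.

1.63 in/hour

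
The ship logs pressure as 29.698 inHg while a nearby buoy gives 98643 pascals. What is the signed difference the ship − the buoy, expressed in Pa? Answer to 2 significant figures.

1900 Pa

the ship: 29.698 inHg = 100568.98 Pa.
Difference: 100568.98 − 98643.00 = 1900 Pa.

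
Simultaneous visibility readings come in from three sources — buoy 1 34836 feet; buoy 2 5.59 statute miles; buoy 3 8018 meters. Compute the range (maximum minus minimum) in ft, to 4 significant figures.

buoy 2: 5.59 SM = 29515.20 ft.
buoy 3: 8018 m = 26305.77 ft.
Spread: 34836.00 − 26305.77 = 8530 ft.

8530 ft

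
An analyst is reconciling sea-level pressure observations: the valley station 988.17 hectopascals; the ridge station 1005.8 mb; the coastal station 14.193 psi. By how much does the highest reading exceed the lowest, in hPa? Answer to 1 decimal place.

the ridge station: 1005.8 mb = 1005.800 hPa.
the coastal station: 14.193 psi = 978.573 hPa.
Spread: 1005.800 − 978.573 = 27.2 hPa.

27.2 hPa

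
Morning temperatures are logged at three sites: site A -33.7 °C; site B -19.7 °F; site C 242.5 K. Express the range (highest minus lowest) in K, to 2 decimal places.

site B: -19.7 °F = -28.722 °C.
site C: 242.5 K = -30.650 °C.
Spread: (-28.722) − (-33.700) = 4.978 °C.

4.98 K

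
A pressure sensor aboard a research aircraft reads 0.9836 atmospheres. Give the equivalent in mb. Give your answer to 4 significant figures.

996.6 mb

1 atm = 1013.25 mb, so 0.9836 × 1013.25 = 996.6 mb.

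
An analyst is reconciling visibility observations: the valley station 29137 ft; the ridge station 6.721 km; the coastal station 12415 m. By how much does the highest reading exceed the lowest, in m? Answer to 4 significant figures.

5694 m

the valley station: 29137 ft = 8880.96 m.
the ridge station: 6.721 km = 6721.00 m.
Spread: 12415.00 − 6721.00 = 5694 m.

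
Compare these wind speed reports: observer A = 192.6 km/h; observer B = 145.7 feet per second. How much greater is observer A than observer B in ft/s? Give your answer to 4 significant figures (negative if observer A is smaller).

29.82 ft/s

observer A: 192.6 km/h = 175.5249 ft/s.
Difference: 175.5249 − 145.7000 = 29.82 ft/s.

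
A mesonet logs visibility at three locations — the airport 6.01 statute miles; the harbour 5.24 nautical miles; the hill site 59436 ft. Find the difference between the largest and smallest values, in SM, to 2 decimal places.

5.25 SM

the harbour: 5.24 nmi = 6.0301 SM.
the hill site: 59436 ft = 11.2568 SM.
Spread: 11.2568 − 6.0100 = 5.25 SM.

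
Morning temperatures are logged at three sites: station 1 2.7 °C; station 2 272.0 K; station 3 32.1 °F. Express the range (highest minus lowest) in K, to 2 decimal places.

3.85 K

station 2: 272.0 K = -1.150 °C.
station 3: 32.1 °F = 0.056 °C.
Spread: 2.700 − (-1.150) = 3.850 °C.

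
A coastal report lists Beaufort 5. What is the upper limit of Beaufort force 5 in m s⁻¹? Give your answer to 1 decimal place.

Beaufort 5 (fresh breeze) spans 8.0–10.7 m/s.

10.7 m/s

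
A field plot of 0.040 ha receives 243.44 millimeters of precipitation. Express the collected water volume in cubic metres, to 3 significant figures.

Area: 0.040 ha = 400 m².
1 mm over 1 m² is 1 L, so volume = 243.44 × 400 = 97376 L = 97.4 m³.

97.4 cubic metres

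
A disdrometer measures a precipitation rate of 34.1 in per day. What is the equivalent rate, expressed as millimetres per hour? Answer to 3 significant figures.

34.1 in/day × 25.4 mm/in × 0.0416667 day/hour = 36.1 mm/hour.

36.1 mm/hour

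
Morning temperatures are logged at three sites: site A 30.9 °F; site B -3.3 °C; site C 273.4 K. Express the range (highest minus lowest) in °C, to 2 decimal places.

site A: 30.9 °F = -0.611 °C.
site C: 273.4 K = 0.250 °C.
Spread: 0.250 − (-3.300) = 3.550 °C.

3.55 °C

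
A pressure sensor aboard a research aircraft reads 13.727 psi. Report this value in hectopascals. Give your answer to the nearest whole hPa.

1 psi = 68.9476 hPa, so 13.727 × 68.9476 = 946 hPa.

946 hPa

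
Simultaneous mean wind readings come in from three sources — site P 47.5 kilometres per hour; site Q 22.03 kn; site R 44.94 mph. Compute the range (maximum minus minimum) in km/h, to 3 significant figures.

31.5 km/h

site Q: 22.03 kt = 40.800 km/h.
site R: 44.94 mph = 72.324 km/h.
Spread: 72.324 − 40.800 = 31.5 km/h.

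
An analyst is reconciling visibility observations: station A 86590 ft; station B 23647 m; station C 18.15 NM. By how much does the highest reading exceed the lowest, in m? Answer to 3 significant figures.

station A: 86590 ft = 26392.63 m.
station C: 18.15 nmi = 33613.80 m.
Spread: 33613.80 − 23647.00 = 9970 m.

9970 m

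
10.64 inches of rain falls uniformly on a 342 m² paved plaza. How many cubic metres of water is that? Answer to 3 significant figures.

92.4 cubic metres

Depth: 10.64 in × 25.4 = 270.256 mm.
1 mm over 1 m² is 1 L, so volume = 270.256 × 342 = 92427.552 L = 92.4 m³.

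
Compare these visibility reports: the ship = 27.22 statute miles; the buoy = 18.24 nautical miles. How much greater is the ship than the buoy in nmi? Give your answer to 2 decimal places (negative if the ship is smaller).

the ship: 27.22 SM = 23.6535 nmi.
Difference: 23.6535 − 18.2400 = 5.41 nmi.

5.41 nmi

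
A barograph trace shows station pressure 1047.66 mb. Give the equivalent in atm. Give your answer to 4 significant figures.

1 mb = 0.000986923 atm, so 1047.66 × 0.000986923 = 1.034 atm.

1.034 atm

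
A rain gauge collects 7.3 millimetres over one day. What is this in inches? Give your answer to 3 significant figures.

0.287 in

1 mm = 0.0393701 in, so 7.3 × 0.0393701 = 0.287 in.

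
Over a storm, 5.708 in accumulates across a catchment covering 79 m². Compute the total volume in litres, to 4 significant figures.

Depth: 5.708 in × 25.4 = 144.9832 mm.
1 mm over 1 m² is 1 L, so volume = 144.9832 × 79 = 11453.673 L ≈ 11450 L.

11450 litres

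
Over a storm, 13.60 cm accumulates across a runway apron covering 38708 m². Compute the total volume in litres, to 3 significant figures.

5260000 litres

Depth: 13.60 cm × 10 = 136 mm.
1 mm over 1 m² is 1 L, so volume = 136 × 38708 = 5264288 L ≈ 5260000 L.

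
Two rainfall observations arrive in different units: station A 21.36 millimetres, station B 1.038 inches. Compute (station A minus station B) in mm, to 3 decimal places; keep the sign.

station B: 1.038 in = 26.36520 mm.
Difference: 21.36000 − 26.36520 = -5.005 mm.

-5.005 mm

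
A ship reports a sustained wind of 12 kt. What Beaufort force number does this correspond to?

12 kt lies in the Beaufort 4 band (moderate breeze, 11–16 kt).

Beaufort force 4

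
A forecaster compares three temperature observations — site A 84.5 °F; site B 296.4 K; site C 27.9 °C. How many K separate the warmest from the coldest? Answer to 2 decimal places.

5.92 K

site A: 84.5 °F = 29.167 °C.
site B: 296.4 K = 23.250 °C.
Spread: 29.167 − 23.250 = 5.917 °C.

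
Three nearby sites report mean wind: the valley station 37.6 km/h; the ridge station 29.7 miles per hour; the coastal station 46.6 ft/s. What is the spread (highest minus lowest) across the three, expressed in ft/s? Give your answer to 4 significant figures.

the valley station: 37.6 km/h = 34.2666 ft/s.
the ridge station: 29.7 mph = 43.5600 ft/s.
Spread: 46.6000 − 34.2666 = 12.33 ft/s.

12.33 ft/s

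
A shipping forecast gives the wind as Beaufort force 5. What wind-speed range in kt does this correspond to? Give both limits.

Beaufort 5 (fresh breeze) spans 17–21 knots.

17 to 21 kt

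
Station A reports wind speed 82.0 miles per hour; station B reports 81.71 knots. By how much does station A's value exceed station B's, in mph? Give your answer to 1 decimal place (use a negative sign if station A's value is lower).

-12.0 mph

station B: 81.71 kt = 94.030 mph.
Difference: 82.000 − 94.030 = -12.0 mph.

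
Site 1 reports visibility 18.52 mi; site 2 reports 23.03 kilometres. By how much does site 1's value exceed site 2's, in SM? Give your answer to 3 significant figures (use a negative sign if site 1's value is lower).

site 2: 23.03 km = 14.3102 SM.
Difference: 18.5200 − 14.3102 = 4.21 SM.

4.21 SM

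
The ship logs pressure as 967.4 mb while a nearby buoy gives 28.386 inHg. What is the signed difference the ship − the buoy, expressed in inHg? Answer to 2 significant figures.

the ship: 967.4 mb = 28.5673 inHg.
Difference: 28.5673 − 28.3860 = 0.18 inHg.

0.18 inHg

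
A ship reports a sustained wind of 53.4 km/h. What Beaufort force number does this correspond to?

Beaufort force 7

53.4 km/h = 14.8 m/s, which is Beaufort 7 (near gale, 13.9–17.1 m/s).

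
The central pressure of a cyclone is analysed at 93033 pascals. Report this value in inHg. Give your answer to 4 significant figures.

1 Pa = 0.0002953 inHg, so 93033 × 0.0002953 = 27.47 inHg.

27.47 inHg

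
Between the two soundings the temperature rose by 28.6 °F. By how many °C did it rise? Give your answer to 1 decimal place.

15.9 °C

Converting a difference, only the 9/5 scale factor applies: Δ°C = 28.6 × 0.5556 = 15.9 °C.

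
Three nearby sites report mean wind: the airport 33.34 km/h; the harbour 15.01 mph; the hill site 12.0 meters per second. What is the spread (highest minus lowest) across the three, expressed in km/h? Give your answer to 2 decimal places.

19.04 km/h

the harbour: 15.01 mph = 24.1563 km/h.
the hill site: 12.0 m/s = 43.2000 km/h.
Spread: 43.2000 − 24.1563 = 19.04 km/h.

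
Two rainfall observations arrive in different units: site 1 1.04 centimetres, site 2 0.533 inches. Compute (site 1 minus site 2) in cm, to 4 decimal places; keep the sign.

-0.3138 cm

site 2: 0.533 in = 1.353820 cm.
Difference: 1.040000 − 1.353820 = -0.3138 cm.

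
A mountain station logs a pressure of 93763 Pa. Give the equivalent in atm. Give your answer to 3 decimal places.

0.925 atm

1 Pa = 9.86923e-06 atm, so 93763 × 9.86923e-06 = 0.925 atm.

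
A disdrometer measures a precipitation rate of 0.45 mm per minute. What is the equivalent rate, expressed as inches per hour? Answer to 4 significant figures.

1.063 in/hour

0.45 mm/minute × 0.0393701 in/mm × 60 minute/hour = 1.063 in/hour.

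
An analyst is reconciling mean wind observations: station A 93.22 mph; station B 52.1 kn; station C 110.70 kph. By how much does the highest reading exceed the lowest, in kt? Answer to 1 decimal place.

station A: 93.22 mph = 81.006 kt.
station C: 110.70 km/h = 59.773 kt.
Spread: 81.006 − 52.100 = 28.9 kt.

28.9 kt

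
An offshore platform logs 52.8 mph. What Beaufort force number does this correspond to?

Beaufort force 9

52.8 mph = 23.6 m/s, which is Beaufort 9 (strong gale, 20.8–24.4 m/s).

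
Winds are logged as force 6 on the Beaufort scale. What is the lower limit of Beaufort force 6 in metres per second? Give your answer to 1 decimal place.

Beaufort 6 (strong breeze) spans 10.8–13.8 m/s.

10.8 m/s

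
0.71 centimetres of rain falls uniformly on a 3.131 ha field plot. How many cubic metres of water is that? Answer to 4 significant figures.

Depth: 0.71 cm × 10 = 7.1 mm.
Area: 3.131 ha = 31310 m².
1 mm over 1 m² is 1 L, so volume = 7.1 × 31310 = 222301 L = 222.3 m³.

222.3 cubic metres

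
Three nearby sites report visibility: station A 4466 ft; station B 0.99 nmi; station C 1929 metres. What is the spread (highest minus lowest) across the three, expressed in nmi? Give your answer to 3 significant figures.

station A: 4466 ft = 0.73501 nmi.
station C: 1929 m = 1.04158 nmi.
Spread: 1.04158 − 0.73501 = 0.307 nmi.

0.307 nmi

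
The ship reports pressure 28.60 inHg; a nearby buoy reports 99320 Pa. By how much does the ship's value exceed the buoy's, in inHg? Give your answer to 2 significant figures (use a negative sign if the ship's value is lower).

-0.73 inHg

the buoy: 99320 Pa = 29.3292 inHg.
Difference: 28.6000 − 29.3292 = -0.73 inHg.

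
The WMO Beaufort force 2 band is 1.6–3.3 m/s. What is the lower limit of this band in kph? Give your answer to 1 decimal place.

1.6–3.3 m/s × 3.6 = 5.8–11.9 km/h.

5.8 km/h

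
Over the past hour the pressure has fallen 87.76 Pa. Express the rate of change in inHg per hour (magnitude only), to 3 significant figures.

87.76 Pa / 1 h × 0.0002953 inHg/Pa = 0.0259 inHg/h.

0.0259 inHg per hour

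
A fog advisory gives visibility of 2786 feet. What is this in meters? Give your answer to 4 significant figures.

849.2 m

1 ft = 0.3048 m, so 2786 × 0.3048 = 849.2 m.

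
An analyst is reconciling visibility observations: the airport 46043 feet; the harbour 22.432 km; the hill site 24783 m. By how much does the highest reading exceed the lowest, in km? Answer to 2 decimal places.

the airport: 46043 ft = 14.0339 km.
the hill site: 24783 m = 24.7830 km.
Spread: 24.7830 − 14.0339 = 10.75 km.

10.75 km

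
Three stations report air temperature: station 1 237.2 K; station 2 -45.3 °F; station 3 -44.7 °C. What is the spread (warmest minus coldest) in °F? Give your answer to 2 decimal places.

station 1: 237.2 K = -35.950 °C.
station 2: -45.3 °F = -42.944 °C.
Spread: (-35.950) − (-44.700) = 8.750 °C = 15.75 °F.

15.75 °F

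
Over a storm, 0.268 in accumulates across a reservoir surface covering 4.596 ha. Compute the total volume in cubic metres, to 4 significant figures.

312.9 cubic metres

Depth: 0.268 in × 25.4 = 6.8072 mm.
Area: 4.596 ha = 45960 m².
1 mm over 1 m² is 1 L, so volume = 6.8072 × 45960 = 312858.91 L = 312.9 m³.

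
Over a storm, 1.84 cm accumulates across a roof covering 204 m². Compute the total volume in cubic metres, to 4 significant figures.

Depth: 1.84 cm × 10 = 18.4 mm.
1 mm over 1 m² is 1 L, so volume = 18.4 × 204 = 3753.6 L = 3.754 m³.

3.754 cubic metres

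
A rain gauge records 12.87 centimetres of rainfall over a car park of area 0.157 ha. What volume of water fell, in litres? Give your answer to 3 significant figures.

202000 litres

Depth: 12.87 cm × 10 = 128.7 mm.
Area: 0.157 ha = 1570 m².
1 mm over 1 m² is 1 L, so volume = 128.7 × 1570 = 202059 L ≈ 202000 L.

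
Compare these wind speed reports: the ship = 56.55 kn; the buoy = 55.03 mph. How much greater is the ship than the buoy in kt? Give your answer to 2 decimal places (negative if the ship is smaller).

8.73 kt

the buoy: 55.03 mph = 47.8198 kt.
Difference: 56.5500 − 47.8198 = 8.73 kt.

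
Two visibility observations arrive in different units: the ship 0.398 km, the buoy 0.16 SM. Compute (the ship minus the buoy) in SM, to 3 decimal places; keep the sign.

0.087 SM

the ship: 0.398 km = 0.24731 SM.
Difference: 0.24731 − 0.16000 = 0.087 SM.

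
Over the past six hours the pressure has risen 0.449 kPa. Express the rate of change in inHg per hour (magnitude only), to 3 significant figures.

0.449 kPa / 6 h × 0.2953 inHg/kPa = 0.0221 inHg/h.

0.0221 inHg per hour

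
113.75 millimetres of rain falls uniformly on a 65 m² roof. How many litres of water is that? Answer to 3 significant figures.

1 mm over 1 m² is 1 L, so volume = 113.75 × 65 = 7393.75 L ≈ 7390 L.

7390 litres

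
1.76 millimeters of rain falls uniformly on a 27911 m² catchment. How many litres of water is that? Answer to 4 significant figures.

49120 litres

1 mm over 1 m² is 1 L, so volume = 1.76 × 27911 = 49123.36 L ≈ 49120 L.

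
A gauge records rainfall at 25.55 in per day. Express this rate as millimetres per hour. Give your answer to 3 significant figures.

27.0 mm/hour

25.55 in/day × 25.4 mm/in × 0.0416667 day/hour = 27.0 mm/hour.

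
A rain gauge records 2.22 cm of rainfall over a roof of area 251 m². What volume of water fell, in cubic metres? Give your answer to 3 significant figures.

5.57 cubic metres

Depth: 2.22 cm × 10 = 22.2 mm.
1 mm over 1 m² is 1 L, so volume = 22.2 × 251 = 5572.2 L = 5.57 m³.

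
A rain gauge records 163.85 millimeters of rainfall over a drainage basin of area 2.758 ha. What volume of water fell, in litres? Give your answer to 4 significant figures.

4519000 litres

Area: 2.758 ha = 27580 m².
1 mm over 1 m² is 1 L, so volume = 163.85 × 27580 = 4518983 L ≈ 4519000 L.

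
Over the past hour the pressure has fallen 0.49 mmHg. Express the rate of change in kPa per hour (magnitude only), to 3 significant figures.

0.49 mmHg / 1 h × 0.133322 kPa/mmHg = 0.0653 kPa/h.

0.0653 kPa per hour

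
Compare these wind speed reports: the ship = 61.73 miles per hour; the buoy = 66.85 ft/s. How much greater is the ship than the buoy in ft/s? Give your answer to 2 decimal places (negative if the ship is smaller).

the ship: 61.73 mph = 90.5373 ft/s.
Difference: 90.5373 − 66.8500 = 23.69 ft/s.

23.69 ft/s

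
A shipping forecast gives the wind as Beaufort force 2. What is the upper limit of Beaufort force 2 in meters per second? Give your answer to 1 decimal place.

3.3 m/s

Beaufort 2 (light breeze) spans 1.6–3.3 m/s.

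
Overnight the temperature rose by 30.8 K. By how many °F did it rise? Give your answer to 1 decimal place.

A change of 1 °C equals a change of 1.8 °F: Δ°F = 30.8 × 1.8 = 55.4 °F.

55.4 °F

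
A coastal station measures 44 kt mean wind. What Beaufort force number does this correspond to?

44 kt lies in the Beaufort 9 band (strong gale, 41–47 kt).

Beaufort force 9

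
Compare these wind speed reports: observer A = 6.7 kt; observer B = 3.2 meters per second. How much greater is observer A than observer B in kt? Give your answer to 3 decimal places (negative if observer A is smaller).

0.480 kt

observer B: 3.2 m/s = 6.22030 kt.
Difference: 6.70000 − 6.22030 = 0.480 kt.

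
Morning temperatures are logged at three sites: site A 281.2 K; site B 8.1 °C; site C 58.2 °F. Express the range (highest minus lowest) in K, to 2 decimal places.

6.51 K

site A: 281.2 K = 8.050 °C.
site C: 58.2 °F = 14.556 °C.
Spread: 14.556 − 8.050 = 6.506 °C.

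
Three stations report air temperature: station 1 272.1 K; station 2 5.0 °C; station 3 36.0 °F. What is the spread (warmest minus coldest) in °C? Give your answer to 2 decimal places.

station 1: 272.1 K = -1.050 °C.
station 3: 36.0 °F = 2.222 °C.
Spread: 5.000 − (-1.050) = 6.050 °C.

6.05 °C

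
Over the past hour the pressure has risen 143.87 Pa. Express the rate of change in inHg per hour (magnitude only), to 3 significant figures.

0.0425 inHg per hour

143.87 Pa / 1 h × 0.0002953 inHg/Pa = 0.0425 inHg/h.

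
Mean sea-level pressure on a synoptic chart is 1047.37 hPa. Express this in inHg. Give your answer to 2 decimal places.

30.93 inHg

1 hPa = 0.02953 inHg, so 1047.37 × 0.02953 = 30.93 inHg.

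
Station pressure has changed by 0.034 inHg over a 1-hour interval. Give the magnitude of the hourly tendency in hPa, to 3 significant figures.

0.034 inHg / 1 h × 33.8639 hPa/inHg = 1.15 hPa/h.

1.15 hPa per hour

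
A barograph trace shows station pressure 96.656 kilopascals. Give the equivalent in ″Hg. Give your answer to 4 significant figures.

1 kPa = 0.2953 inHg, so 96.656 × 0.2953 = 28.54 inHg.

28.54 inHg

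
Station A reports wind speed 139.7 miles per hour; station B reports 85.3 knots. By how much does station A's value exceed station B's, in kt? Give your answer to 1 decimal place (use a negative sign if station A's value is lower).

station A: 139.7 mph = 121.396 kt.
Difference: 121.396 − 85.300 = 36.1 kt.

36.1 kt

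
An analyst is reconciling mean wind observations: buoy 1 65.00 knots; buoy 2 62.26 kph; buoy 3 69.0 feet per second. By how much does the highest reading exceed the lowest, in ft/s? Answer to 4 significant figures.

buoy 1: 65.00 kt = 109.7076 ft/s.
buoy 2: 62.26 km/h = 56.7403 ft/s.
Spread: 109.7076 − 56.7403 = 52.97 ft/s.

52.97 ft/s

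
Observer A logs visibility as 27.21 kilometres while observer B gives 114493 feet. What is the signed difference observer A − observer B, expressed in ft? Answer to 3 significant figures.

observer A: 27.21 km = 89271.65 ft.
Difference: 89271.65 − 114493.00 = -25200 ft.

-25200 ft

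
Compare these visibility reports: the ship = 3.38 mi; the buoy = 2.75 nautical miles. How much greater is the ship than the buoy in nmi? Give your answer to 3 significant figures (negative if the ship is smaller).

the ship: 3.38 SM = 2.93714 nmi.
Difference: 2.93714 − 2.75000 = 0.187 nmi.

0.187 nmi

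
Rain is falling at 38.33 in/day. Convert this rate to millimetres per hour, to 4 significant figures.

38.33 in/day × 25.4 mm/in × 0.0416667 day/hour = 40.57 mm/hour.

40.57 mm/hour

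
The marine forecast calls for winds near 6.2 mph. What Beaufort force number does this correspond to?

6.2 mph = 2.8 m/s, which is Beaufort 2 (light breeze, 1.6–3.3 m/s).

Beaufort force 2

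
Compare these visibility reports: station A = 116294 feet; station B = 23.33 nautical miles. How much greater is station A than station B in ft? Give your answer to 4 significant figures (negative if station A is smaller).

-25460 ft

station B: 23.33 nmi = 141755.77 ft.
Difference: 116294.00 − 141755.77 = -25460 ft.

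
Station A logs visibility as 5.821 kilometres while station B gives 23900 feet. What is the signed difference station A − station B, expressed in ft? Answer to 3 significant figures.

station A: 5.821 km = 19097.77 ft.
Difference: 19097.77 − 23900.00 = -4800 ft.

-4800 ft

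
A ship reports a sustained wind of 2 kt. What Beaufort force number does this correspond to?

Beaufort force 1

2 kt lies in the Beaufort 1 band (light air, 1–3 kt).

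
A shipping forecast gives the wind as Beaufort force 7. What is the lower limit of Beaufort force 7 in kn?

28 kt

Beaufort 7 (near gale) spans 28–33 knots.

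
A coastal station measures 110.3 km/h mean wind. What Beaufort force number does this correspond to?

110.3 km/h = 30.6 m/s, which is Beaufort 11 (violent storm, 28.5–32.6 m/s).

Beaufort force 11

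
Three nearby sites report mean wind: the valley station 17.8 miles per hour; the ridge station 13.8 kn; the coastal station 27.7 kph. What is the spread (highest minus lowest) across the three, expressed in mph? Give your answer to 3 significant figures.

1.92 mph

the ridge station: 13.8 kt = 15.8808 mph.
the coastal station: 27.7 km/h = 17.2120 mph.
Spread: 17.8000 − 15.8808 = 1.92 mph.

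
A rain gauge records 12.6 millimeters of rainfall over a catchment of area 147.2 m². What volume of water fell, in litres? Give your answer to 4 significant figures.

1 mm over 1 m² is 1 L, so volume = 12.6 × 147.2 = 1854.72 L ≈ 1855 L.

1855 litres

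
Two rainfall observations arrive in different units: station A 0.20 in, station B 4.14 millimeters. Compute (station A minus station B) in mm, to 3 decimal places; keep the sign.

station A: 0.20 in = 5.08000 mm.
Difference: 5.08000 − 4.14000 = 0.940 mm.

0.940 mm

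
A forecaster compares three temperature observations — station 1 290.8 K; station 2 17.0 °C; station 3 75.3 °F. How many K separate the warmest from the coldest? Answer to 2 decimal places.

7.06 K

station 1: 290.8 K = 17.650 °C.
station 3: 75.3 °F = 24.056 °C.
Spread: 24.056 − 17.000 = 7.056 °C.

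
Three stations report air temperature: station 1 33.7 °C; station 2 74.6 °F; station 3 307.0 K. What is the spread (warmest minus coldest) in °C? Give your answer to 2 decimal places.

station 2: 74.6 °F = 23.667 °C.
station 3: 307.0 K = 33.850 °C.
Spread: 33.850 − 23.667 = 10.183 °C.

10.18 °C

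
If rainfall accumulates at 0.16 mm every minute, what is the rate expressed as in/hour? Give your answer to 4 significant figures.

0.3780 in/hour

0.16 mm/minute × 0.0393701 in/mm × 60 minute/hour = 0.3780 in/hour.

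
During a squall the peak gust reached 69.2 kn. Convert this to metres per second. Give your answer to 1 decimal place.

1 kt = 0.514444 m/s, so 69.2 × 0.514444 = 35.6 m/s.

35.6 m/s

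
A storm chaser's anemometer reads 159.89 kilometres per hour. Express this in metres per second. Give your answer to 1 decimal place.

1 km/h = 0.277778 m/s, so 159.89 × 0.277778 = 44.4 m/s.

44.4 m/s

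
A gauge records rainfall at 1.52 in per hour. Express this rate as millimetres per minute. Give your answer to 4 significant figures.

1.52 in/hour × 25.4 mm/in × 0.0166667 hour/minute = 0.6435 mm/minute.

0.6435 mm/minute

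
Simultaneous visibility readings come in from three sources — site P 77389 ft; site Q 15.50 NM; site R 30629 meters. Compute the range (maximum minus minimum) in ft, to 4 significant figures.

23100 ft

site Q: 15.50 nmi = 94179.79 ft.
site R: 30629 m = 100488.85 ft.
Spread: 100488.85 − 77389.00 = 23100 ft.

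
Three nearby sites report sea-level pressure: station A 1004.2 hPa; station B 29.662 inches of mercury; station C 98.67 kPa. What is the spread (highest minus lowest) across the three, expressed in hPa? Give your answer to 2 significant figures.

station B: 29.662 inHg = 1004.47 hPa.
station C: 98.67 kPa = 986.70 hPa.
Spread: 1004.47 − 986.70 = 18 hPa.

18 hPa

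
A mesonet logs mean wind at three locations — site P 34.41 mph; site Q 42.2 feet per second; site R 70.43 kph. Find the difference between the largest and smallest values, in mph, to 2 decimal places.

site Q: 42.2 ft/s = 28.7727 mph.
site R: 70.43 km/h = 43.7632 mph.
Spread: 43.7632 − 28.7727 = 14.99 mph.

14.99 mph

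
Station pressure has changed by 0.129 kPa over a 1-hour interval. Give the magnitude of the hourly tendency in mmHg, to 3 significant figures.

0.968 mmHg per hour

0.129 kPa / 1 h × 7.50062 mmHg/kPa = 0.968 mmHg/h.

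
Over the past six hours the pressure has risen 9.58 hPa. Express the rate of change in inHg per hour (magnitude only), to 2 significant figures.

9.58 hPa / 6 h × 0.02953 inHg/hPa = 0.047 inHg/h.

0.047 inHg per hour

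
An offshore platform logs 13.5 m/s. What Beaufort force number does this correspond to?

13.5 m/s lies in the Beaufort 6 band (strong breeze, 10.8–13.8 m/s).

Beaufort force 6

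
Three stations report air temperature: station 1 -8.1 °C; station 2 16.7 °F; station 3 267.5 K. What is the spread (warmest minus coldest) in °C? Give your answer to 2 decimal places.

station 2: 16.7 °F = -8.500 °C.
station 3: 267.5 K = -5.650 °C.
Spread: (-5.650) − (-8.500) = 2.850 °C.

2.85 °C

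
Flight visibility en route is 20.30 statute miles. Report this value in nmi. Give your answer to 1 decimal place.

1 SM = 0.868976 nmi, so 20.30 × 0.868976 = 17.6 nmi.

17.6 nmi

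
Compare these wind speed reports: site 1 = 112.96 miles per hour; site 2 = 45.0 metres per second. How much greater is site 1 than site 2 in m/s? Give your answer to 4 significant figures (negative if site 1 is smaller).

site 1: 112.96 mph = 50.49764 m/s.
Difference: 50.49764 − 45.00000 = 5.498 m/s.

5.498 m/s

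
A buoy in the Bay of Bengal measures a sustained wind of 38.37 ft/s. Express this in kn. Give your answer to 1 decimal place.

1 ft/s = 0.592484 kt, so 38.37 × 0.592484 = 22.7 kt.

22.7 kt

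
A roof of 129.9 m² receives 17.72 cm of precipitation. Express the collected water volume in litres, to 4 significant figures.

Depth: 17.72 cm × 10 = 177.2 mm.
1 mm over 1 m² is 1 L, so volume = 177.2 × 129.9 = 23018.28 L ≈ 23020 L.

23020 litres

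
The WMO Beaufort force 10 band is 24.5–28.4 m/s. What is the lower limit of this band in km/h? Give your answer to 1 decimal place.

24.5–28.4 m/s × 3.6 = 88.2–102.2 km/h.

88.2 km/h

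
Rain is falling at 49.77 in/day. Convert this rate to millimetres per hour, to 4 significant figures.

52.67 mm/hour

49.77 in/day × 25.4 mm/in × 0.0416667 day/hour = 52.67 mm/hour.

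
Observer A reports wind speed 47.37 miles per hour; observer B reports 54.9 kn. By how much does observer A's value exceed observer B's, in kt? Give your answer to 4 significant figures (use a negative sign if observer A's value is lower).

-13.74 kt

observer A: 47.37 mph = 41.1634 kt.
Difference: 41.1634 − 54.9000 = -13.74 kt.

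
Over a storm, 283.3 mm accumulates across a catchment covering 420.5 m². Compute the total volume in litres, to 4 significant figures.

119100 litres

1 mm over 1 m² is 1 L, so volume = 283.3 × 420.5 = 119127.65 L ≈ 119100 L.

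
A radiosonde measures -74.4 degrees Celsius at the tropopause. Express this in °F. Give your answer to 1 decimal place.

°F = °C × 9/5 + 32 = -74.4 × 1.8 + 32 = -101.9 °F.

-101.9 °F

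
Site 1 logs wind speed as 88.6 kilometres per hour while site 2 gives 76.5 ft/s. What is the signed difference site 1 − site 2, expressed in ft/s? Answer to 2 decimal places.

4.25 ft/s

site 1: 88.6 km/h = 80.7451 ft/s.
Difference: 80.7451 − 76.5000 = 4.25 ft/s.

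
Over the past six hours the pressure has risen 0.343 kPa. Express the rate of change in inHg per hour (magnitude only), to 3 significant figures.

0.0169 inHg per hour

0.343 kPa / 6 h × 0.2953 inHg/kPa = 0.0169 inHg/h.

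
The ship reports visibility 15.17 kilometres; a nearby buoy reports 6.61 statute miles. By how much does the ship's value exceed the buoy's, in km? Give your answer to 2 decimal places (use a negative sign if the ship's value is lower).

the buoy: 6.61 SM = 10.6378 km.
Difference: 15.1700 − 10.6378 = 4.53 km.

4.53 km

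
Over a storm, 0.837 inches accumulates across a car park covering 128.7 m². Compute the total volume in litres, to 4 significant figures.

2736 litres

Depth: 0.837 in × 25.4 = 21.2598 mm.
1 mm over 1 m² is 1 L, so volume = 21.2598 × 128.7 = 2736.1363 L ≈ 2736 L.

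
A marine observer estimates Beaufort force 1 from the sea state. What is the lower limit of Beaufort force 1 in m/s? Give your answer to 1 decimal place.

0.3 m/s

Beaufort 1 (light air) spans 0.3–1.5 m/s.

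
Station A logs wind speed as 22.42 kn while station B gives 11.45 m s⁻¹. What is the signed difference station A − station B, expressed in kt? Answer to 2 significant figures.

station B: 11.45 m/s = 22.2570 kt.
Difference: 22.4200 − 22.2570 = 0.16 kt.

0.16 kt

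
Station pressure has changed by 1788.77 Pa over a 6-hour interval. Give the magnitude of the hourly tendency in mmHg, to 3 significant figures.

1788.77 Pa / 6 h × 0.00750062 mmHg/Pa = 2.24 mmHg/h.

2.24 mmHg per hour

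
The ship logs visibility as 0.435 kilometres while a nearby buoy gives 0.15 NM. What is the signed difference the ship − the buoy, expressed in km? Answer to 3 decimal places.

the buoy: 0.15 nmi = 0.27780 km.
Difference: 0.43500 − 0.27780 = 0.157 km.

0.157 km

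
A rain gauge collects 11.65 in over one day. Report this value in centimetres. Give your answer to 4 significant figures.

29.59 cm

1 in = 2.54 cm, so 11.65 × 2.54 = 29.59 cm.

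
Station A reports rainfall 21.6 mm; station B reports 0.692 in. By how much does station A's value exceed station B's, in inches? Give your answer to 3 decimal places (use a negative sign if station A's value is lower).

0.158 in

station A: 21.6 mm = 0.85039 in.
Difference: 0.85039 − 0.69200 = 0.158 in.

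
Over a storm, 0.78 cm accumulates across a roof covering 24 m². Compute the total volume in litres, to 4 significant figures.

187.2 litres

Depth: 0.78 cm × 10 = 7.8 mm.
1 mm over 1 m² is 1 L, so volume = 7.8 × 24 = 187.2 L.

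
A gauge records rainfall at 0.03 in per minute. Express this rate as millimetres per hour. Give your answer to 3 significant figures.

45.7 mm/hour

0.03 in/minute × 25.4 mm/in × 60 minute/hour = 45.7 mm/hour.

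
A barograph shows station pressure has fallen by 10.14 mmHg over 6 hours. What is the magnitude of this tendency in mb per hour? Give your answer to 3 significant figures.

2.25 mb per hour

10.14 mmHg / 6 h × 1.33322 mb/mmHg = 2.25 mb/h.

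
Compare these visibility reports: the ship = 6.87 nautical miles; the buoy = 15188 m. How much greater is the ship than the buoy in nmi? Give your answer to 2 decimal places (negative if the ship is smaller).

-1.33 nmi

the buoy: 15188 m = 8.2009 nmi.
Difference: 6.8700 − 8.2009 = -1.33 nmi.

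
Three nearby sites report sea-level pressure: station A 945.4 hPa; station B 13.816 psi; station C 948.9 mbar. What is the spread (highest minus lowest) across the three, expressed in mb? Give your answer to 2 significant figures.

7.2 mb

station A: 945.4 hPa = 945.400 mb.
station B: 13.816 psi = 952.580 mb.
Spread: 952.580 − 945.400 = 7.2 mb.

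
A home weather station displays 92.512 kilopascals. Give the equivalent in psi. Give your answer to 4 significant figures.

1 kPa = 0.145038 psi, so 92.512 × 0.145038 = 13.42 psi.

13.42 psi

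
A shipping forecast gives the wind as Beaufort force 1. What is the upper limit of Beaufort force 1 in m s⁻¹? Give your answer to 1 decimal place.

Beaufort 1 (light air) spans 0.3–1.5 m/s.

1.5 m/s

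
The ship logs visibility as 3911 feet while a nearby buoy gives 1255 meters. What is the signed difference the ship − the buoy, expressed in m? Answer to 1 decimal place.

-62.9 m

the ship: 3911 ft = 1192.073 m.
Difference: 1192.073 − 1255.000 = -62.9 m.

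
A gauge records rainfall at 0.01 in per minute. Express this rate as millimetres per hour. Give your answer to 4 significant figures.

0.01 in/minute × 25.4 mm/in × 60 minute/hour = 15.24 mm/hour.

15.24 mm/hour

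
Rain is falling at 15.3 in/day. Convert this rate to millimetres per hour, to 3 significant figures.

15.3 in/day × 25.4 mm/in × 0.0416667 day/hour = 16.2 mm/hour.

16.2 mm/hour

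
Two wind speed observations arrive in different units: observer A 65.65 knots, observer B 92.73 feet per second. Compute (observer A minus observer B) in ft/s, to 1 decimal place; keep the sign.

observer A: 65.65 kt = 110.805 ft/s.
Difference: 110.805 − 92.730 = 18.1 ft/s.

18.1 ft/s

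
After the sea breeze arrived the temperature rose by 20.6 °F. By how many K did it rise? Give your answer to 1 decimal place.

Converting a difference, only the 9/5 scale factor applies: ΔK = 20.6 × 0.5556 = 11.4 K.

11.4 K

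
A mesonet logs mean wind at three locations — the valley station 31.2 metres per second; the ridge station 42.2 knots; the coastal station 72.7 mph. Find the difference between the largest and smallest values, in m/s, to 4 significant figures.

10.79 m/s

the ridge station: 42.2 kt = 21.7096 m/s.
the coastal station: 72.7 mph = 32.4998 m/s.
Spread: 32.4998 − 21.7096 = 10.79 m/s.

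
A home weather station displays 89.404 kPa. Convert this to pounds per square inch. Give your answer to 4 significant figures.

12.97 psi

1 kPa = 0.145038 psi, so 89.404 × 0.145038 = 12.97 psi.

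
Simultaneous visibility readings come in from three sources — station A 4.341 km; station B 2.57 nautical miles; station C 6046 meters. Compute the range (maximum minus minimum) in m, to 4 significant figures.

1705 m

station A: 4.341 km = 4341.00 m.
station B: 2.57 nmi = 4759.64 m.
Spread: 6046.00 − 4341.00 = 1705 m.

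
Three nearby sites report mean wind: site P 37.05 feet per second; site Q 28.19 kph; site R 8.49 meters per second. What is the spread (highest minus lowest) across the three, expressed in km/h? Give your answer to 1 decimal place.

12.5 km/h

site P: 37.05 ft/s = 40.654 km/h.
site R: 8.49 m/s = 30.564 km/h.
Spread: 40.654 − 28.190 = 12.5 km/h.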